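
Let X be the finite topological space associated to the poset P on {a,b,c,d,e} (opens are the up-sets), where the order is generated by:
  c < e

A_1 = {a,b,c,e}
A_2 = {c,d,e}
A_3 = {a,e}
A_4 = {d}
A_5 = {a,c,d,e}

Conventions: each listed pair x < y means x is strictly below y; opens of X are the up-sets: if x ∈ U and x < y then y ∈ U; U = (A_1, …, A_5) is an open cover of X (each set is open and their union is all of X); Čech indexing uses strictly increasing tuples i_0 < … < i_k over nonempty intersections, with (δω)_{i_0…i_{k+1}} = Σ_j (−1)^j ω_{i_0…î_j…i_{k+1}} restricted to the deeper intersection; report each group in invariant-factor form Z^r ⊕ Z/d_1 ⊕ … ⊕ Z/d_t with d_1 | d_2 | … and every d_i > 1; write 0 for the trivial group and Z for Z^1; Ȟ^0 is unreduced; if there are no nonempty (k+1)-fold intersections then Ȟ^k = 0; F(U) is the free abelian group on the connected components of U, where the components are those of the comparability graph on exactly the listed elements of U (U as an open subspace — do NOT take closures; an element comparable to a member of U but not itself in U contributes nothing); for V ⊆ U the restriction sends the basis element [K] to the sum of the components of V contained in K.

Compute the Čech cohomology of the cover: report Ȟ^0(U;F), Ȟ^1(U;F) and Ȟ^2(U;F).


intersection data:
  A12={c,e} A13={a,e} A15={a,c,e} A23={e} A24={d} A25={c,d,e} A35={a,e} A45={d}
  A123={e} A125={c,e} A135={a,e} A235={e} A245={d}
  A1235={e}
components per intersection:
  A1: {a} {b} {c,e}
  A2: {c,e} {d}
  A3: {a} {e}
  A4: {d}
  A5: {a} {c,e} {d}
  A12: {c,e}
  A13: {a} {e}
  A15: {a} {c,e}
  A23: {e}
  A24: {d}
  A25: {c,e} {d}
  A35: {a} {e}
  A45: {d}
  A123: {e}
  A125: {c,e}
  A135: {a} {e}
  A235: {e}
  A245: {d}
  A1235: {e}
C dims 11,12,6,1; δ0: rk 7, SNF 1^7; δ1: rk 5, SNF 1^5; δ2: rk 1, SNF 1^1
Ȟ^0 = (11 − 7) − 0 = 4, so Ȟ^0 ≅ Z^4
Ȟ^1 = (12 − 5) − 7 = 0, so Ȟ^1 ≅ 0
Ȟ^2 = (6 − 1) − 5 = 0, so Ȟ^2 ≅ 0

Ȟ^0(U;F) ≅ Z^4, Ȟ^1(U;F) ≅ 0, Ȟ^2(U;F) ≅ 0


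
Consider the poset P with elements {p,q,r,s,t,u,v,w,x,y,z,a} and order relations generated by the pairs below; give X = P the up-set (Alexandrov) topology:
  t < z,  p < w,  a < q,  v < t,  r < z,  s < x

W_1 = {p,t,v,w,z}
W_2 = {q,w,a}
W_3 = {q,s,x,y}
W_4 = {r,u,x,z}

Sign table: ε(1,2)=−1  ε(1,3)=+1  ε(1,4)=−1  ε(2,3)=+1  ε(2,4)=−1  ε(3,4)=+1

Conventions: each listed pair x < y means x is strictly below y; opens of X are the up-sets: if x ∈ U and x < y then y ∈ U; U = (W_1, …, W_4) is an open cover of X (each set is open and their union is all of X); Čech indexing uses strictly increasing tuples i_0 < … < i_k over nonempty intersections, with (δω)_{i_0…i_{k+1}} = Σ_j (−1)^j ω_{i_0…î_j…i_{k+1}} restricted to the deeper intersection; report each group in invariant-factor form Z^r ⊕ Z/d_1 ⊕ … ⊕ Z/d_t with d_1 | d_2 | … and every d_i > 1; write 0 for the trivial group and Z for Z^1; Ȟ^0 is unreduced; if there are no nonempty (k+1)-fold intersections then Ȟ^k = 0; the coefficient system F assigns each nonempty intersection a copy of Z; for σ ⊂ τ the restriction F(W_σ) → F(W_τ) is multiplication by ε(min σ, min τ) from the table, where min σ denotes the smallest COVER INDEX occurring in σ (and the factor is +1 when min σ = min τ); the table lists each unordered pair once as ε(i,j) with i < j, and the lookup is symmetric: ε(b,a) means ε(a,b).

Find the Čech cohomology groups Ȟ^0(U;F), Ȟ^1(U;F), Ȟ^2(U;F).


nonempty intersections:
  W12={w} W14={z} W23={q} W34={x}
C dims 4,4; δ0: rk 3, SNF 1^3
Ȟ^0: (4−3)−0=1 ⇒ Z
Ȟ^1: (4−0)−3=1 ⇒ Z
Ȟ^2: (0−0)−0=0 ⇒ 0

Ȟ^0 = Z, Ȟ^1 = Z and Ȟ^2 = 0


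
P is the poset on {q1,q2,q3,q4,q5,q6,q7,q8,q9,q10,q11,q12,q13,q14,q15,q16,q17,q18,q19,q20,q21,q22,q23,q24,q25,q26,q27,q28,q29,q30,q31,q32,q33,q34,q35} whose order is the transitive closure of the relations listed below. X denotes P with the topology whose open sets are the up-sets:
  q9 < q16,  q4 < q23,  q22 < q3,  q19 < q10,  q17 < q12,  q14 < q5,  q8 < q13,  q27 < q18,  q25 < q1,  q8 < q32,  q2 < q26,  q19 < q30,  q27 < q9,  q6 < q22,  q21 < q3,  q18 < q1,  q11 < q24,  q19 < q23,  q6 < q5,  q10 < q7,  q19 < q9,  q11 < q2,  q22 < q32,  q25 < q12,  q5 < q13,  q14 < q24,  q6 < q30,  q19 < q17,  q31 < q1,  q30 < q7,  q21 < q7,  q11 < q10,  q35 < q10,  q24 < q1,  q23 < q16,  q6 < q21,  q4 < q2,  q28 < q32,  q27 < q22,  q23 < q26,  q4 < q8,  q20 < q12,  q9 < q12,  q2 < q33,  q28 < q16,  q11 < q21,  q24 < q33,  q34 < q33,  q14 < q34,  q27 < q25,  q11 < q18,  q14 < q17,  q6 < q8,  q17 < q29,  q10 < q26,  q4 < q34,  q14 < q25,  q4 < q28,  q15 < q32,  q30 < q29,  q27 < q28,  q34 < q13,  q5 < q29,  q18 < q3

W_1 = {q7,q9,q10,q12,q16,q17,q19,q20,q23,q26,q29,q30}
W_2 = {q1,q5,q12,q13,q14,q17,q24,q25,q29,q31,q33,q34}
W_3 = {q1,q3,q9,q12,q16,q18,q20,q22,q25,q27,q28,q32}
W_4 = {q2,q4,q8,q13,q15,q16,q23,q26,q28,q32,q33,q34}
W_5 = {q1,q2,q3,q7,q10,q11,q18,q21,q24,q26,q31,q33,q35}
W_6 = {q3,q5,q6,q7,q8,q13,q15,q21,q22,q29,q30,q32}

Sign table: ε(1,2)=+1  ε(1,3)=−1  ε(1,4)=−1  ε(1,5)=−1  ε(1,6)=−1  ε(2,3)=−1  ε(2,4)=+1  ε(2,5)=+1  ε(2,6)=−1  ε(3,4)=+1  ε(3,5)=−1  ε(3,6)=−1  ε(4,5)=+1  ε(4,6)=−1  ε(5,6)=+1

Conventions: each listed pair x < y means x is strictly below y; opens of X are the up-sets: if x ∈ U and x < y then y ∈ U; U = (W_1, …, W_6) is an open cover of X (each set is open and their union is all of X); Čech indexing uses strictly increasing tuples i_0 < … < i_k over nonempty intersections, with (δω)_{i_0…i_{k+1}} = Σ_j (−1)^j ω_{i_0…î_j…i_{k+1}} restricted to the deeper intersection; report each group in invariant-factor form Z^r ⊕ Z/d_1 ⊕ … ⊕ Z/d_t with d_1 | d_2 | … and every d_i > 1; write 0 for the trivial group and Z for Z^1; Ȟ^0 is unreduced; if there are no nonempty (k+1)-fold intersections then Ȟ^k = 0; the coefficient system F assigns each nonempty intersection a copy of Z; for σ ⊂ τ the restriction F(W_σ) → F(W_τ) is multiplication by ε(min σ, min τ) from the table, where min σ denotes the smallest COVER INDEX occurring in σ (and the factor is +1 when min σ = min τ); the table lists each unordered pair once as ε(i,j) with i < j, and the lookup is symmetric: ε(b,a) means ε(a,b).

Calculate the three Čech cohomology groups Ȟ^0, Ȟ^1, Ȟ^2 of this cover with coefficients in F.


nonempty overlaps:
  W12={q12,q17,q29} W13={q9,q12,q16,q20} W14={q16,q23,q26} W15={q7,q10,q26} W16={q7,q29,q30} W23={q1,q12,q25} W24={q13,q33,q34} W25={q1,q24,q31,q33} W26={q5,q13,q29} W34={q16,q28,q32} W35={q1,q3,q18} W36={q3,q22,q32} W45={q2,q26,q33} W46={q8,q13,q15,q32} W56={q3,q7,q21}
  W123={q12} W126={q29} W134={q16} W145={q26} W156={q7} W235={q1} W245={q33} W246={q13} W346={q32} W356={q3}
C dims 6,15,10; δ0: rk 6, SNF 1^5·2; δ1: rk 9, SNF 1^9
degree 0: 6−6−0 = 0 → Ȟ^0 ≅ 0
degree 1: 15−9−6 = 0 plus torsion [2] → Ȟ^1 ≅ Z/2
degree 2: 10−0−9 = 1 → Ȟ^2 ≅ Z

Ȟ^0(U;F) ≅ 0, Ȟ^1(U;F) ≅ Z/2, Ȟ^2(U;F) ≅ Z


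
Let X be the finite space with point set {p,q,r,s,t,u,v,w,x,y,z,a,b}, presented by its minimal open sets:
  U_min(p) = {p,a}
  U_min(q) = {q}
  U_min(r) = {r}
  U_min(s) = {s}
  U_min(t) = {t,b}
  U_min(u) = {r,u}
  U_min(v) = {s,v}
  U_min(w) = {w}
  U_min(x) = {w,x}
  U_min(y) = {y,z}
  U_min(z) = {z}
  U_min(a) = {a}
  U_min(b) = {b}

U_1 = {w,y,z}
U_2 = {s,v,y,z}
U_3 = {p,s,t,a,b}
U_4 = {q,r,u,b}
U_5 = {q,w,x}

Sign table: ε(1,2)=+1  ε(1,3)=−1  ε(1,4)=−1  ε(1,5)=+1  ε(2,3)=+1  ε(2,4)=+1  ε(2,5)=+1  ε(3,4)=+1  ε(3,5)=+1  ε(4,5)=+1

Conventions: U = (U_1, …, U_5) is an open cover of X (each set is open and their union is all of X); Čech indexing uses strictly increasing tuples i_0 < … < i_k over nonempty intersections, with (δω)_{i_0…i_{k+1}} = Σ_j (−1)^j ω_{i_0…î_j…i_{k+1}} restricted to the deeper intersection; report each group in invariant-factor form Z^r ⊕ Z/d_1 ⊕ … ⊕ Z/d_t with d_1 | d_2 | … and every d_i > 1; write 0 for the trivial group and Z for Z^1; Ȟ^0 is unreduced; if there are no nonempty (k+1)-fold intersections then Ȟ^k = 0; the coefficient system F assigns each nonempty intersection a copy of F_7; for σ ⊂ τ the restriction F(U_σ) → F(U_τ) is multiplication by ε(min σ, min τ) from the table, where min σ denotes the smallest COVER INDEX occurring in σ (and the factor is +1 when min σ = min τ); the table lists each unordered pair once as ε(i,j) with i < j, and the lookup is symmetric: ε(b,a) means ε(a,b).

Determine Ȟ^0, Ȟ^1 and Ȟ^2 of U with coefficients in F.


nonempty intersections:
  U12={y,z} U15={w} U23={s} U34={b} U45={q}
C dims 5,5; δ0: rk_F7 4
Ȟ^0: (5−4)−0=1 ⇒ Z/7
Ȟ^1: (5−0)−4=1 ⇒ Z/7
Ȟ^2: (0−0)−0=0 ⇒ 0

Ȟ^0 = Z/7,  Ȟ^1 = Z/7,  Ȟ^2 = 0


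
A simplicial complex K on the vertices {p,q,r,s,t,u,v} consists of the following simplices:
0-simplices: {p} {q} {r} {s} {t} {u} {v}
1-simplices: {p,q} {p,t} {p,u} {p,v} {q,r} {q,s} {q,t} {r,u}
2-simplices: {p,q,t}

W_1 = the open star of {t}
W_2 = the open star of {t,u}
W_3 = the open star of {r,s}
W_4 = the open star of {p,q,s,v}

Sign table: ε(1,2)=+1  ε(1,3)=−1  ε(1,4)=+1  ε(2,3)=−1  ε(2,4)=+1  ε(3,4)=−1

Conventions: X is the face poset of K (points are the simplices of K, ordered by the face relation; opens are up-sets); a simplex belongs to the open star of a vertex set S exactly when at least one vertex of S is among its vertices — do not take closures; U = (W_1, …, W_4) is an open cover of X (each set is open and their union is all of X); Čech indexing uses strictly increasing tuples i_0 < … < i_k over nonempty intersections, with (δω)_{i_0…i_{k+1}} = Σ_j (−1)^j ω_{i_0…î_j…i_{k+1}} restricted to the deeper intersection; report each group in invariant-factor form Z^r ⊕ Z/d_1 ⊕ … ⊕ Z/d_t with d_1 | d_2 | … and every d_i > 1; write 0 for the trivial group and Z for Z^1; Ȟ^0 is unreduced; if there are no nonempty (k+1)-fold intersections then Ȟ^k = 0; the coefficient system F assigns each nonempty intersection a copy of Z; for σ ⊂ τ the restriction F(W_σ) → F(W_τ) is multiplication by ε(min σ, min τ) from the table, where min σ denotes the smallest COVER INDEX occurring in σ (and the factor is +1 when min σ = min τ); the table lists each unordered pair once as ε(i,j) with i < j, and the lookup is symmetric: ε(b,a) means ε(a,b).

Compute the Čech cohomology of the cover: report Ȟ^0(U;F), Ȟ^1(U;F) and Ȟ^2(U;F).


nerve simplices:
  W1={{t},{p,t},{q,t},{p,q,t}} W2={{t},{u},{p,t},{p,u},{q,t},{r,u},{p,q,t}} W3={{r},{s},{q,r},{q,s},{r,u}} W4={{p},{q},{s},{v},{p,q},{p,t},{p,u},{p,v},{q,r},{q,s},{q,t},{p,q,t}}
  W12={{t},{p,t},{q,t},{p,q,t}} W14={{p,t},{q,t},{p,q,t}} W23={{r,u}} W24={{p,t},{p,u},{q,t},{p,q,t}} W34={{s},{q,r},{q,s}}
  W124={{p,t},{q,t},{p,q,t}}
C dims 4,5,1; δ0: rk 3, SNF 1^3; δ1: rk 1, SNF 1^1
degree 0: 4−3−0 = 1 → Ȟ^0 ≅ Z
degree 1: 5−1−3 = 1 → Ȟ^1 ≅ Z
degree 2: 1−0−1 = 0 → Ȟ^2 ≅ 0

Ȟ^0(U;F) ≅ Z, Ȟ^1(U;F) ≅ Z and Ȟ^2(U;F) ≅ 0


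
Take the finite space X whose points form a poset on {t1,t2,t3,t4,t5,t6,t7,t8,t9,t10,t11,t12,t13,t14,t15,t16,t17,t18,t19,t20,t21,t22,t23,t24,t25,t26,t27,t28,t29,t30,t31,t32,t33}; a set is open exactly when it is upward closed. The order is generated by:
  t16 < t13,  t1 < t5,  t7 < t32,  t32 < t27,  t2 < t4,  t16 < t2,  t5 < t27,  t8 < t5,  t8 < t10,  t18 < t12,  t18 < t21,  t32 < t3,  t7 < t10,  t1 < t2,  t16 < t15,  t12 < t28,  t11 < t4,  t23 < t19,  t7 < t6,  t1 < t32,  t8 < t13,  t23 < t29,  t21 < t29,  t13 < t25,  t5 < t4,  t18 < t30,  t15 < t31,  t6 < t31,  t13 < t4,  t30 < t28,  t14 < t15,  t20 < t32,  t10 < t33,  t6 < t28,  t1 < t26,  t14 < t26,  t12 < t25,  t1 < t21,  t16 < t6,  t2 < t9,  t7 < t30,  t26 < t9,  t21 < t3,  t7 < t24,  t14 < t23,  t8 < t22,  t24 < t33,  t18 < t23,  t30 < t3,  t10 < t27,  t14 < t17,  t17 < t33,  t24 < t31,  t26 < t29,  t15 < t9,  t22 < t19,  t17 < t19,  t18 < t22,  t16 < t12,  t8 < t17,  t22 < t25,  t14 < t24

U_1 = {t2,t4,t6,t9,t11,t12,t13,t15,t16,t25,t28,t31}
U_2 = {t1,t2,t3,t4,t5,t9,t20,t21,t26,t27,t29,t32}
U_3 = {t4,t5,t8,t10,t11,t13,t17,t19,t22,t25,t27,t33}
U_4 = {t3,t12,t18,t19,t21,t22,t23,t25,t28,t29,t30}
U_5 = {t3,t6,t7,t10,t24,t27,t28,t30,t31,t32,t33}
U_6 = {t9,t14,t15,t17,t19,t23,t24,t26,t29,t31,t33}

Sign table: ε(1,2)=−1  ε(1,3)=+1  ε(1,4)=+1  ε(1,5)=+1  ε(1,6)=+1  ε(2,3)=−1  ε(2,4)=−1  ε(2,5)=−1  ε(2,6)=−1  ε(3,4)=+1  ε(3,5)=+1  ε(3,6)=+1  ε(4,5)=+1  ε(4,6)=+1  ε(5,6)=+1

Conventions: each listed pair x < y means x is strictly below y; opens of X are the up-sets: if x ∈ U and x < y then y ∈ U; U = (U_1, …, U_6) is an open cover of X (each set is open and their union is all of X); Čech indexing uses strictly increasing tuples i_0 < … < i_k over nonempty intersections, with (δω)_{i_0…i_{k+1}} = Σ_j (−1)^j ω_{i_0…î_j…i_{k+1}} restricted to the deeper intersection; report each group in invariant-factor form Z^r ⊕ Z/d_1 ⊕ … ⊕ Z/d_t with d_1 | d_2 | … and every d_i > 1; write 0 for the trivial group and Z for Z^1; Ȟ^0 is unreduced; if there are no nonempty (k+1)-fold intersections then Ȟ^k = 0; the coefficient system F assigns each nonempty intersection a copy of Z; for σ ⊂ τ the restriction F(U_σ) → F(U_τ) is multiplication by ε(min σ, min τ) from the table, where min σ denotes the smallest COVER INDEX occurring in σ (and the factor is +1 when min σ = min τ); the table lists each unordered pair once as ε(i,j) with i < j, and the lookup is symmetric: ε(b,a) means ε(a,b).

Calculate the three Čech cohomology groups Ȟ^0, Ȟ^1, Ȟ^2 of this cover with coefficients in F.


Ȟ^0 ≅ Z,  Ȟ^1 ≅ 0,  Ȟ^2 ≅ Z/2

nerve simplices:
  U12={t2,t4,t9} U13={t4,t11,t13,t25} U14={t12,t25,t28} U15={t6,t28,t31} U16={t9,t15,t31} U23={t4,t5,t27} U24={t3,t21,t29} U25={t3,t27,t32} U26={t9,t26,t29} U34={t19,t22,t25} U35={t10,t27,t33} U36={t17,t19,t33} U45={t3,t28,t30} U46={t19,t23,t29} U56={t24,t31,t33}
  U123={t4} U126={t9} U134={t25} U145={t28} U156={t31} U235={t27} U245={t3} U246={t29} U346={t19} U356={t33}
C dims 6,15,10; δ0: rk 5, SNF 1^5; δ1: rk 10, SNF 1^9·2
degree 0: 6−5−0 = 1 → Ȟ^0 ≅ Z
degree 1: 15−10−5 = 0 → Ȟ^1 ≅ 0
degree 2: 10−0−10 = 0 plus torsion [2] → Ȟ^2 ≅ Z/2


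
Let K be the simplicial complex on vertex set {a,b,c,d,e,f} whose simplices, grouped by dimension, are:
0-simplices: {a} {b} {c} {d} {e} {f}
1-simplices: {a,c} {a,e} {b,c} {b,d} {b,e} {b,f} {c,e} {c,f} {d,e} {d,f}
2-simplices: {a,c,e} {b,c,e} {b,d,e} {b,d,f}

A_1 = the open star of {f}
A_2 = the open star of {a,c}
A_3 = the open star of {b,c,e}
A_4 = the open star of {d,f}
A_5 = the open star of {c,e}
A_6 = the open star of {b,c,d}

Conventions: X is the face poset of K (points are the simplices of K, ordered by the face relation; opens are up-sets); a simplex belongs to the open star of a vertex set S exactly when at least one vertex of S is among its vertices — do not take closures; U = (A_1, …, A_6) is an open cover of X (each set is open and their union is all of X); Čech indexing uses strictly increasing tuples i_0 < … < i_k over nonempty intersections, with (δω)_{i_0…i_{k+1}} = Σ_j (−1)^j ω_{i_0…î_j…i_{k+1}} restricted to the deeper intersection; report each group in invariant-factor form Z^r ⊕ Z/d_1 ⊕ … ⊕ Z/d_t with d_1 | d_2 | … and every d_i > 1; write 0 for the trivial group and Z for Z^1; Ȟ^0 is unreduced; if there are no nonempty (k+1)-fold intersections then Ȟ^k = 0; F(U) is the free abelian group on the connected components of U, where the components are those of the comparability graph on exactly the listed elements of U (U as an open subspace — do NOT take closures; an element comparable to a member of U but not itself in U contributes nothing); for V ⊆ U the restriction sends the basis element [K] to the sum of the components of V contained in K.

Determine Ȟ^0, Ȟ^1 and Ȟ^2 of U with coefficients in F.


nerve simplices:
  A1={{f},{b,f},{c,f},{d,f},{b,d,f}} A2={{a},{c},{a,c},{a,e},{b,c},{c,e},{c,f},{a,c,e},{b,c,e}} A3={{b},{c},{e},{a,c},{a,e},{b,c},{b,d},{b,e},{b,f},{c,e},{c,f},{d,e},{a,c,e},{b,c,e},{b,d,e},{b,d,f}} A4={{d},{f},{b,d},{b,f},{c,f},{d,e},{d,f},{b,d,e},{b,d,f}} A5={{c},{e},{a,c},{a,e},{b,c},{b,e},{c,e},{c,f},{d,e},{a,c,e},{b,c,e},{b,d,e}} A6={{b},{c},{d},{a,c},{b,c},{b,d},{b,e},{b,f},{c,e},{c,f},{d,e},{d,f},{a,c,e},{b,c,e},{b,d,e},{b,d,f}}
  A12={{c,f}} A13={{b,f},{c,f},{b,d,f}} A14={{f},{b,f},{c,f},{d,f},{b,d,f}} A15={{c,f}} A16={{b,f},{c,f},{d,f},{b,d,f}} A23={{c},{a,c},{a,e},{b,c},{c,e},{c,f},{a,c,e},{b,c,e}} A24={{c,f}} A25={{c},{a,c},{a,e},{b,c},{c,e},{c,f},{a,c,e},{b,c,e}} A26={{c},{a,c},{b,c},{c,e},{c,f},{a,c,e},{b,c,e}} A34={{b,d},{b,f},{c,f},{d,e},{b,d,e},{b,d,f}} A35={{c},{e},{a,c},{a,e},{b,c},{b,e},{c,e},{c,f},{d,e},{a,c,e},{b,c,e},{b,d,e}} A36={{b},{c},{a,c},{b,c},{b,d},{b,e},{b,f},{c,e},{c,f},{d,e},{a,c,e},{b,c,e},{b,d,e},{b,d,f}} A45={{c,f},{d,e},{b,d,e}} A46={{d},{b,d},{b,f},{c,f},{d,e},{d,f},{b,d,e},{b,d,f}} A56={{c},{a,c},{b,c},{b,e},{c,e},{c,f},{d,e},{a,c,e},{b,c,e},{b,d,e}}
  A123={{c,f}} A124={{c,f}} A125={{c,f}} A126={{c,f}} A134={{b,f},{c,f},{b,d,f}} A135={{c,f}} A136={{b,f},{c,f},{b,d,f}} A145={{c,f}} A146={{b,f},{c,f},{d,f},{b,d,f}} A156={{c,f}} A234={{c,f}} A235={{c},{a,c},{a,e},{b,c},{c,e},{c,f},{a,c,e},{b,c,e}} A236={{c},{a,c},{b,c},{c,e},{c,f},{a,c,e},{b,c,e}} A245={{c,f}} A246={{c,f}} A256={{c},{a,c},{b,c},{c,e},{c,f},{a,c,e},{b,c,e}} A345={{c,f},{d,e},{b,d,e}} A346={{b,d},{b,f},{c,f},{d,e},{b,d,e},{b,d,f}} A356={{c},{a,c},{b,c},{b,e},{c,e},{c,f},{d,e},{a,c,e},{b,c,e},{b,d,e}} A456={{c,f},{d,e},{b,d,e}}
  A1234={{c,f}} A1235={{c,f}} A1236={{c,f}} A1245={{c,f}} A1246={{c,f}} A1256={{c,f}} A1345={{c,f}} A1346={{b,f},{c,f},{b,d,f}} A1356={{c,f}} A1456={{c,f}} A2345={{c,f}} A2346={{c,f}} A2356={{c},{a,c},{b,c},{c,e},{c,f},{a,c,e},{b,c,e}} A2456={{c,f}} A3456={{c,f},{d,e},{b,d,e}}
  A12345={{c,f}} A12346={{c,f}} A12356={{c,f}} A12456={{c,f}} A13456={{c,f}} A23456={{c,f}}
  A123456={{c,f}}
components per intersection:
  A1: {{f},{b,f},{c,f},{d,f},{b,d,f}}
  A2: {{a},{c},{a,c},{a,e},{b,c},{c,e},{c,f},{a,c,e},{b,c,e}}
  A3: {{b},{c},{e},{a,c},{a,e},{b,c},{b,d},{b,e},{b,f},{c,e},{c,f},{d,e},{a,c,e},{b,c,e},{b,d,e},{b,d,f}}
  A4: {{d},{f},{b,d},{b,f},{c,f},{d,e},{d,f},{b,d,e},{b,d,f}}
  A5: {{c},{e},{a,c},{a,e},{b,c},{b,e},{c,e},{c,f},{d,e},{a,c,e},{b,c,e},{b,d,e}}
  A6: {{b},{c},{d},{a,c},{b,c},{b,d},{b,e},{b,f},{c,e},{c,f},{d,e},{d,f},{a,c,e},{b,c,e},{b,d,e},{b,d,f}}
  A12: {{c,f}}
  A13: {{b,f},{b,d,f}} {{c,f}}
  A14: {{f},{b,f},{c,f},{d,f},{b,d,f}}
  A15: {{c,f}}
  A16: {{b,f},{d,f},{b,d,f}} {{c,f}}
  A23: {{c},{a,c},{a,e},{b,c},{c,e},{c,f},{a,c,e},{b,c,e}}
  A24: {{c,f}}
  A25: {{c},{a,c},{a,e},{b,c},{c,e},{c,f},{a,c,e},{b,c,e}}
  A26: {{c},{a,c},{b,c},{c,e},{c,f},{a,c,e},{b,c,e}}
  A34: {{b,d},{b,f},{d,e},{b,d,e},{b,d,f}} {{c,f}}
  A35: {{c},{e},{a,c},{a,e},{b,c},{b,e},{c,e},{c,f},{d,e},{a,c,e},{b,c,e},{b,d,e}}
  A36: {{b},{c},{a,c},{b,c},{b,d},{b,e},{b,f},{c,e},{c,f},{d,e},{a,c,e},{b,c,e},{b,d,e},{b,d,f}}
  A45: {{c,f}} {{d,e},{b,d,e}}
  A46: {{d},{b,d},{b,f},{d,e},{d,f},{b,d,e},{b,d,f}} {{c,f}}
  A56: {{c},{a,c},{b,c},{b,e},{c,e},{c,f},{d,e},{a,c,e},{b,c,e},{b,d,e}}
  A123: {{c,f}}
  A124: {{c,f}}
  A125: {{c,f}}
  A126: {{c,f}}
  A134: {{b,f},{b,d,f}} {{c,f}}
  A135: {{c,f}}
  A136: {{b,f},{b,d,f}} {{c,f}}
  A145: {{c,f}}
  A146: {{b,f},{d,f},{b,d,f}} {{c,f}}
  A156: {{c,f}}
  A234: {{c,f}}
  A235: {{c},{a,c},{a,e},{b,c},{c,e},{c,f},{a,c,e},{b,c,e}}
  A236: {{c},{a,c},{b,c},{c,e},{c,f},{a,c,e},{b,c,e}}
  A245: {{c,f}}
  A246: {{c,f}}
  A256: {{c},{a,c},{b,c},{c,e},{c,f},{a,c,e},{b,c,e}}
  A345: {{c,f}} {{d,e},{b,d,e}}
  A346: {{b,d},{b,f},{d,e},{b,d,e},{b,d,f}} {{c,f}}
  A356: {{c},{a,c},{b,c},{b,e},{c,e},{c,f},{d,e},{a,c,e},{b,c,e},{b,d,e}}
  A456: {{c,f}} {{d,e},{b,d,e}}
  A1234: {{c,f}}
  A1235: {{c,f}}
  A1236: {{c,f}}
  A1245: {{c,f}}
  A1246: {{c,f}}
  A1256: {{c,f}}
  A1345: {{c,f}}
  A1346: {{b,f},{b,d,f}} {{c,f}}
  A1356: {{c,f}}
  A1456: {{c,f}}
  A2345: {{c,f}}
  A2346: {{c,f}}
  A2356: {{c},{a,c},{b,c},{c,e},{c,f},{a,c,e},{b,c,e}}
  A2456: {{c,f}}
  A3456: {{c,f}} {{d,e},{b,d,e}}
  A12345: {{c,f}}
  A12346: {{c,f}}
  A12356: {{c,f}}
  A12456: {{c,f}}
  A13456: {{c,f}}
  A23456: {{c,f}}
  A123456: {{c,f}}
C dims 6,20,26,17; δ0: rk 5, SNF 1^5; δ1: rk 14, SNF 1^14; δ2: rk 12, SNF 1^12
degree 0: 6−5−0 = 1 → Ȟ^0 ≅ Z
degree 1: 20−14−5 = 1 → Ȟ^1 ≅ Z
degree 2: 26−12−14 = 0 → Ȟ^2 ≅ 0

Ȟ^0 = Z, Ȟ^1 = Z, Ȟ^2 = 0


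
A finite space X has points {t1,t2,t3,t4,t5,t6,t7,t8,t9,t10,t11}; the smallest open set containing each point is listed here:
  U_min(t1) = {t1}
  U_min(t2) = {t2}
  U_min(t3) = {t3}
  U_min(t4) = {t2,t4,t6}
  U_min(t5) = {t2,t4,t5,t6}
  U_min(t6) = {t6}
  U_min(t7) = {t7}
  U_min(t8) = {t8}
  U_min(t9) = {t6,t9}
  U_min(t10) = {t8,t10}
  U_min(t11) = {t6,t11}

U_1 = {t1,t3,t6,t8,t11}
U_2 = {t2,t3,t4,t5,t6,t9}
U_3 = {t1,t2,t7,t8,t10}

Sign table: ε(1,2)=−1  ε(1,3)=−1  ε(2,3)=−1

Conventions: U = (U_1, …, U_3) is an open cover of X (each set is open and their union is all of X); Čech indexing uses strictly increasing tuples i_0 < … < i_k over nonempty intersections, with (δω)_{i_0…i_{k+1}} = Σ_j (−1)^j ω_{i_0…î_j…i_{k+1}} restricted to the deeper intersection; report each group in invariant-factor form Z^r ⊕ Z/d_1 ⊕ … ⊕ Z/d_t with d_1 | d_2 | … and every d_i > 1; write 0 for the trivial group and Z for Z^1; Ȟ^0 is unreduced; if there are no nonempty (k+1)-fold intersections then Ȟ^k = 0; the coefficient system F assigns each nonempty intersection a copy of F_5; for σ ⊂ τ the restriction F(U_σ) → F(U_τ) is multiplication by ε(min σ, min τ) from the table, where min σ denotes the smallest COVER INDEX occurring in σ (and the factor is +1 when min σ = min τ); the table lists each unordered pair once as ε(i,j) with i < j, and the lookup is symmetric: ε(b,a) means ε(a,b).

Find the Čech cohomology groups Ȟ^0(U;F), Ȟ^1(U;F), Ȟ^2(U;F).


Ȟ^0 = 0, Ȟ^1 = 0 and Ȟ^2 = 0

nerve simplices:
  U12={t3,t6} U13={t1,t8} U23={t2}
C dims 3,3; δ0: rk_F5 3
degree 0: 3−3−0 = 0 → Ȟ^0 ≅ 0
degree 1: 3−0−3 = 0 → Ȟ^1 ≅ 0
degree 2: 0−0−0 = 0 → Ȟ^2 ≅ 0


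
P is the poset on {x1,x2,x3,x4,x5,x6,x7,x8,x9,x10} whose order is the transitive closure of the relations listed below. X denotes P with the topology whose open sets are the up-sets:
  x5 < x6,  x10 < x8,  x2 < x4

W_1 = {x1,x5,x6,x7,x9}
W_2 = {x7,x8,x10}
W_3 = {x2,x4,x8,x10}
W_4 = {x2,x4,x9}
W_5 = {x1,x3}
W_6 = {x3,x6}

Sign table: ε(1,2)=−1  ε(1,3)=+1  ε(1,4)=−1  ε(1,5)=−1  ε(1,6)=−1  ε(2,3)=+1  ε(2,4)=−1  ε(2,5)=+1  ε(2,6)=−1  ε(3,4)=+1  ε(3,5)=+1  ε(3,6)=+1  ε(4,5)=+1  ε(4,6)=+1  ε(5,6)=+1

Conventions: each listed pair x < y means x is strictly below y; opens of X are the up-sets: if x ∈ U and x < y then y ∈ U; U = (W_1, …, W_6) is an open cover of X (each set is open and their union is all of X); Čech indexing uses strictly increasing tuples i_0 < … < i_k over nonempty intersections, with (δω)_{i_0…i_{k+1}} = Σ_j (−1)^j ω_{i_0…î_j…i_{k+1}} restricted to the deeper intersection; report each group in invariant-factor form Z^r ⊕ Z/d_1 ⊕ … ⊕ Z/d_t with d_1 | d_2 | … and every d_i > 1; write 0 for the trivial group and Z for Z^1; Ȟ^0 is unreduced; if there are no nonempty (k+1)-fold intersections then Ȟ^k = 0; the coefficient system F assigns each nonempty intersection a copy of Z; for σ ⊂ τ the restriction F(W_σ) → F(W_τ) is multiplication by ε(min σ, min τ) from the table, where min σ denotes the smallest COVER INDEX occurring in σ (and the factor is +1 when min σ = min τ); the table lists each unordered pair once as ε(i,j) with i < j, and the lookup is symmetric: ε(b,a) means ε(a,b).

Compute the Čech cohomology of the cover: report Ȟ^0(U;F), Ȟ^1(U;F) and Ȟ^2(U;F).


cover nerve:
  W12={x7} W14={x9} W15={x1} W16={x6} W23={x8,x10} W34={x2,x4} W56={x3}
C dims 6,7; δ0: rk 5, SNF 1^5
Ȟ^0: (6−5)−0=1 ⇒ Z
Ȟ^1: (7−0)−5=2 ⇒ Z^2
Ȟ^2: (0−0)−0=0 ⇒ 0

Ȟ^0 = Z, Ȟ^1 = Z^2, Ȟ^2 = 0


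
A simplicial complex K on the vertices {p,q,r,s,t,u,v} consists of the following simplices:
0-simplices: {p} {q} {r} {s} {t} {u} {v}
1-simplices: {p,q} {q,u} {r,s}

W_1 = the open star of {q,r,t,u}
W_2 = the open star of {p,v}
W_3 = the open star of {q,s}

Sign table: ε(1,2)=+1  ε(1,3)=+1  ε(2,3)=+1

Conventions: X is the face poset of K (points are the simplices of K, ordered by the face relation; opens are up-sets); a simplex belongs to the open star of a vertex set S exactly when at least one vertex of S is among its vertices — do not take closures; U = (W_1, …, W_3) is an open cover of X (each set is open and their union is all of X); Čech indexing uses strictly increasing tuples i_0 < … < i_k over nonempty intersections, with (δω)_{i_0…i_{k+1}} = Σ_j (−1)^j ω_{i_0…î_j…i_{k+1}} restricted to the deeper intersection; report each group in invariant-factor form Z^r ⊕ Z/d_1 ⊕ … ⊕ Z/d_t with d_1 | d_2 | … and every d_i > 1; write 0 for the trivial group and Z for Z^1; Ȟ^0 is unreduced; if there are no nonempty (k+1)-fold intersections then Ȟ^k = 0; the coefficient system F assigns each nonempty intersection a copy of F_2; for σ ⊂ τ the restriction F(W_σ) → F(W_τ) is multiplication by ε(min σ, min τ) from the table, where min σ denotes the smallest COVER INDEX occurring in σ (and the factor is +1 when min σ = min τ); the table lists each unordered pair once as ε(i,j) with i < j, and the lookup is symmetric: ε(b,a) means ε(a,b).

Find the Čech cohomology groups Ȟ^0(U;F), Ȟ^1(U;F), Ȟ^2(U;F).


nerve simplices:
  W1={{q},{r},{t},{u},{p,q},{q,u},{r,s}} W2={{p},{v},{p,q}} W3={{q},{s},{p,q},{q,u},{r,s}}
  W12={{p,q}} W13={{q},{p,q},{q,u},{r,s}} W23={{p,q}}
  W123={{p,q}}
C dims 3,3,1; δ0: rk_F2 2; δ1: rk_F2 1
degree 0: 3−2−0 = 1 → Ȟ^0 ≅ Z/2
degree 1: 3−1−2 = 0 → Ȟ^1 ≅ 0
degree 2: 1−0−1 = 0 → Ȟ^2 ≅ 0

Ȟ^0 = Z/2, Ȟ^1 = 0 and Ȟ^2 = 0


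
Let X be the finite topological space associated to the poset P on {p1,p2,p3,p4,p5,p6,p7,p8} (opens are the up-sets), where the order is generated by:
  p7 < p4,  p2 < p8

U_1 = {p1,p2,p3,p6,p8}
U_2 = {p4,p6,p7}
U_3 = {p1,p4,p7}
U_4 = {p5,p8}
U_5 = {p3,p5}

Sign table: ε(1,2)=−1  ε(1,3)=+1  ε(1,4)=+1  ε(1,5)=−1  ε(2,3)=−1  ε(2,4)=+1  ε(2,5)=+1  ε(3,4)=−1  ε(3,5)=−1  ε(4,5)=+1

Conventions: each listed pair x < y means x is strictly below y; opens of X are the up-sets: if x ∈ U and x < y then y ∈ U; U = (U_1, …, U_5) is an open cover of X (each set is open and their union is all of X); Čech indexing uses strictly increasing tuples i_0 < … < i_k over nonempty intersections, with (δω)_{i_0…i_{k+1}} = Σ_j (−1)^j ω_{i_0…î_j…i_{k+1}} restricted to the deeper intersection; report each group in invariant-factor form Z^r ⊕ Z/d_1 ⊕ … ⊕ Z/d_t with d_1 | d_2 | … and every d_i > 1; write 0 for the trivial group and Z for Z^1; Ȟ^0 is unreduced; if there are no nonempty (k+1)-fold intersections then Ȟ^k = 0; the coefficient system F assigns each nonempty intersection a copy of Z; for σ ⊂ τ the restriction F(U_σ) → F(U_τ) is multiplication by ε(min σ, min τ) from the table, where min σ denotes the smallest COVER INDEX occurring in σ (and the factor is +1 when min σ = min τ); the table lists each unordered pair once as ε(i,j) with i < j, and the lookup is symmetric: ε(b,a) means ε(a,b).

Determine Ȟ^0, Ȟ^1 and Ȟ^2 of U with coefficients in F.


Ȟ^0 = 0, Ȟ^1 = Z ⊕ Z/2, Ȟ^2 = 0

intersection data:
  U12={p6} U13={p1} U14={p8} U15={p3} U23={p4,p7} U45={p5}
C dims 5,6; δ0: rk 5, SNF 1^4·2
Ȟ^0 = (5 − 5) − 0 = 0, so Ȟ^0 ≅ 0
Ȟ^1 = (6 − 0) − 5 = 1 plus torsion [2], so Ȟ^1 ≅ Z ⊕ Z/2
Ȟ^2 = (0 − 0) − 0 = 0, so Ȟ^2 ≅ 0


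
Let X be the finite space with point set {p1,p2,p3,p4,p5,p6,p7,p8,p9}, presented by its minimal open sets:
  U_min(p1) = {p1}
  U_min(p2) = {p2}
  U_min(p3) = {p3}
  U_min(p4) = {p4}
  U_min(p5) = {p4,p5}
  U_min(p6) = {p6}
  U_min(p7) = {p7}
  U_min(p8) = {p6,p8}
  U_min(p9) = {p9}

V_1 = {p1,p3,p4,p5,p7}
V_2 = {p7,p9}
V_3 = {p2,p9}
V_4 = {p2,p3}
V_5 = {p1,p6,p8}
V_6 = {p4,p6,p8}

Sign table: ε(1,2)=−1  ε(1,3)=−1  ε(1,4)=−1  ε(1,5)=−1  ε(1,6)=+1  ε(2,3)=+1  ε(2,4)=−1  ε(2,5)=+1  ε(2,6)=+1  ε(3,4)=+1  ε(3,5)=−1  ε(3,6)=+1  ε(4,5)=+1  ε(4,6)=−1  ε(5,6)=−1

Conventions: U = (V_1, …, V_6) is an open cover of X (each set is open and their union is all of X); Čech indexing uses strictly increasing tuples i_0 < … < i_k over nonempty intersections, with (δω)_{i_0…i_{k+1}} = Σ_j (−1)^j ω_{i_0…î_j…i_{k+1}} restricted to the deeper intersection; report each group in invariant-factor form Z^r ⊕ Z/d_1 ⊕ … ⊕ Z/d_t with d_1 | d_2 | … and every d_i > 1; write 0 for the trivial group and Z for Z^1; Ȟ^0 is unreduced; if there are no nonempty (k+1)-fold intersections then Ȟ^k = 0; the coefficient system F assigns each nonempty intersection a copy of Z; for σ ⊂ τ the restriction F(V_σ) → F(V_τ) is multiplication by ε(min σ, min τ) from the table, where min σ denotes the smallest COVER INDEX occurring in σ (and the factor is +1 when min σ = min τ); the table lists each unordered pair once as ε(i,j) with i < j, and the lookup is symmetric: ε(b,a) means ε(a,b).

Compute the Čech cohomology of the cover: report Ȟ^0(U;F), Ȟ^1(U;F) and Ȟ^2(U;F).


Ȟ^0 = Z; Ȟ^1 = Z^2; Ȟ^2 = 0

intersection data:
  V12={p7} V14={p3} V15={p1} V16={p4} V23={p9} V34={p2} V56={p6,p8}
C dims 6,7; δ0: rk 5, SNF 1^5
Ȟ^0 = (6 − 5) − 0 = 1, so Ȟ^0 ≅ Z
Ȟ^1 = (7 − 0) − 5 = 2, so Ȟ^1 ≅ Z^2
Ȟ^2 = (0 − 0) − 0 = 0, so Ȟ^2 ≅ 0


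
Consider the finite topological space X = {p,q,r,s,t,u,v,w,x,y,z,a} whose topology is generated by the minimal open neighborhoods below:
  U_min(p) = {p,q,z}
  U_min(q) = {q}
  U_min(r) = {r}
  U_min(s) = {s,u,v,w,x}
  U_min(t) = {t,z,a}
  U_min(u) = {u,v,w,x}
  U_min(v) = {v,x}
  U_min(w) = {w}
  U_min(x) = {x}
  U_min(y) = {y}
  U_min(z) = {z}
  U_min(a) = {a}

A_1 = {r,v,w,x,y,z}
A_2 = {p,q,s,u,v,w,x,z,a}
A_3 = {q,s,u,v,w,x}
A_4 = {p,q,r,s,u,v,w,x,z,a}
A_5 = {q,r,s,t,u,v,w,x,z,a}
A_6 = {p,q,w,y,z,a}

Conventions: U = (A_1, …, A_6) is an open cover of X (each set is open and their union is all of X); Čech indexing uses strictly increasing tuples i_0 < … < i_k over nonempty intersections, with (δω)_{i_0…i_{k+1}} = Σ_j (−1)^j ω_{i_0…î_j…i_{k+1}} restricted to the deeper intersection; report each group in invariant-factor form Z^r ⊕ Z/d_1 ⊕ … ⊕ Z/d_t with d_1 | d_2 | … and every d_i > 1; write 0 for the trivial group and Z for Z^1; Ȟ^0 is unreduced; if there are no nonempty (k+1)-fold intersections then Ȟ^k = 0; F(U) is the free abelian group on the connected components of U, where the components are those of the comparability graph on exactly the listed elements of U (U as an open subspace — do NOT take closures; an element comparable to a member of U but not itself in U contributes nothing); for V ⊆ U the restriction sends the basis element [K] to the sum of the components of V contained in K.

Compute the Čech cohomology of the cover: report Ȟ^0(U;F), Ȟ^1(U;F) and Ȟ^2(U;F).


cover nerve:
  A12={v,w,x,z} A13={v,w,x} A14={r,v,w,x,z} A15={r,v,w,x,z} A16={w,y,z} A23={q,s,u,v,w,x} A24={p,q,s,u,v,w,x,z,a} A25={q,s,u,v,w,x,z,a} A26={p,q,w,z,a} A34={q,s,u,v,w,x} A35={q,s,u,v,w,x} A36={q,w} A45={q,r,s,u,v,w,x,z,a} A46={p,q,w,z,a} A56={q,w,z,a}
  A123={v,w,x} A124={v,w,x,z} A125={v,w,x,z} A126={w,z} A134={v,w,x} A135={v,w,x} A136={w} A145={r,v,w,x,z} A146={w,z} A156={w,z} A234={q,s,u,v,w,x} A235={q,s,u,v,w,x} A236={q,w} A245={q,s,u,v,w,x,z,a} A246={p,q,w,z,a} A256={q,w,z,a} A345={q,s,u,v,w,x} A346={q,w} A356={q,w} A456={q,w,z,a}
  A1234={v,w,x} A1235={v,w,x} A1236={w} A1245={v,w,x,z} A1246={w,z} A1256={w,z} A1345={v,w,x} A1346={w} A1356={w} A1456={w,z} A2345={q,s,u,v,w,x} A2346={q,w} A2356={q,w} A2456={q,w,z,a} A3456={q,w}
  A12345={v,w,x} A12346={w} A12356={w} A12456={w,z} A13456={w} A23456={q,w}
  A123456={w}
components per intersection:
  A1: {r} {v,x} {w} {y} {z}
  A2: {p,q,z} {s,u,v,w,x} {a}
  A3: {q} {s,u,v,w,x}
  A4: {p,q,z} {r} {s,u,v,w,x} {a}
  A5: {q} {r} {s,u,v,w,x} {t,z,a}
  A6: {p,q,z} {w} {y} {a}
  A12: {v,x} {w} {z}
  A13: {v,x} {w}
  A14: {r} {v,x} {w} {z}
  A15: {r} {v,x} {w} {z}
  A16: {w} {y} {z}
  A23: {q} {s,u,v,w,x}
  A24: {p,q,z} {s,u,v,w,x} {a}
  A25: {q} {s,u,v,w,x} {z} {a}
  A26: {p,q,z} {w} {a}
  A34: {q} {s,u,v,w,x}
  A35: {q} {s,u,v,w,x}
  A36: {q} {w}
  A45: {q} {r} {s,u,v,w,x} {z} {a}
  A46: {p,q,z} {w} {a}
  A56: {q} {w} {z} {a}
  A123: {v,x} {w}
  A124: {v,x} {w} {z}
  A125: {v,x} {w} {z}
  A126: {w} {z}
  A134: {v,x} {w}
  A135: {v,x} {w}
  A136: {w}
  A145: {r} {v,x} {w} {z}
  A146: {w} {z}
  A156: {w} {z}
  A234: {q} {s,u,v,w,x}
  A235: {q} {s,u,v,w,x}
  A236: {q} {w}
  A245: {q} {s,u,v,w,x} {z} {a}
  A246: {p,q,z} {w} {a}
  A256: {q} {w} {z} {a}
  A345: {q} {s,u,v,w,x}
  A346: {q} {w}
  A356: {q} {w}
  A456: {q} {w} {z} {a}
  A1234: {v,x} {w}
  A1235: {v,x} {w}
  A1236: {w}
  A1245: {v,x} {w} {z}
  A1246: {w} {z}
  A1256: {w} {z}
  A1345: {v,x} {w}
  A1346: {w}
  A1356: {w}
  A1456: {w} {z}
  A2345: {q} {s,u,v,w,x}
  A2346: {q} {w}
  A2356: {q} {w}
  A2456: {q} {w} {z} {a}
  A3456: {q} {w}
  A12345: {v,x} {w}
  A12346: {w}
  A12356: {w}
  A12456: {w} {z}
  A13456: {w}
  A23456: {q} {w}
  A123456: {w}
C dims 22,46,50,30; δ0: rk 18, SNF 1^18; δ1: rk 28, SNF 1^28; δ2: rk 22, SNF 1^22
Ȟ^0: (22−18)−0=4 ⇒ Z^4
Ȟ^1: (46−28)−18=0 ⇒ 0
Ȟ^2: (50−22)−28=0 ⇒ 0

Ȟ^0 = Z^4; Ȟ^1 = 0; Ȟ^2 = 0


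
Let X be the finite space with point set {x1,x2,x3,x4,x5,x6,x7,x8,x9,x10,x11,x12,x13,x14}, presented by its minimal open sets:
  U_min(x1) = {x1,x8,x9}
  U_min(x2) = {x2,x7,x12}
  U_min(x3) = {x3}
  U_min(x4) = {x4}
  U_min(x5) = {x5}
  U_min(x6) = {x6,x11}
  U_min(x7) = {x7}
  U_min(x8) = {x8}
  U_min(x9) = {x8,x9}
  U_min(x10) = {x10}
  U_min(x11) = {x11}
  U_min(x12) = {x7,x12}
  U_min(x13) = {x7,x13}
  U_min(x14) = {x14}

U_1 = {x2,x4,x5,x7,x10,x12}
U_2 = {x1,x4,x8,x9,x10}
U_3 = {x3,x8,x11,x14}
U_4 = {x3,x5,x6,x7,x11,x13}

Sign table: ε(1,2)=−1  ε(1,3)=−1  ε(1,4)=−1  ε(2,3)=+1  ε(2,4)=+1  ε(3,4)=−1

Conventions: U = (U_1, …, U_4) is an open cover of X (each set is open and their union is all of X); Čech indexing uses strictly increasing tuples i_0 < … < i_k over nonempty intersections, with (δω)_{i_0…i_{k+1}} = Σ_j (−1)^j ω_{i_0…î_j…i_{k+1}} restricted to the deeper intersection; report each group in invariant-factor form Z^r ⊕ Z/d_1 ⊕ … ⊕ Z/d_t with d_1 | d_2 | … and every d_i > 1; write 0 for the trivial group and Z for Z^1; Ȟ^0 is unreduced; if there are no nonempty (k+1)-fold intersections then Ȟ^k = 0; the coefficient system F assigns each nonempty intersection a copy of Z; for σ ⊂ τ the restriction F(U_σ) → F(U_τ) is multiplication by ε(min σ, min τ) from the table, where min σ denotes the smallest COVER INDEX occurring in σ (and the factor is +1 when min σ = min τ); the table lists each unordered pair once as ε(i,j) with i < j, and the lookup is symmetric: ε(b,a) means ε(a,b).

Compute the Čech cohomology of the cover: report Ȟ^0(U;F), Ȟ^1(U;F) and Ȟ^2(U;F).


Ȟ^0(U;F) ≅ 0,  Ȟ^1(U;F) ≅ Z/2,  Ȟ^2(U;F) ≅ 0

nonempty intersections:
  U12={x4,x10} U14={x5,x7} U23={x8} U34={x3,x11}
C dims 4,4; δ0: rk 4, SNF 1^3·2
Ȟ^0: (4−4)−0=0 ⇒ 0
Ȟ^1: (4−0)−4=0 plus torsion [2] ⇒ Z/2
Ȟ^2: (0−0)−0=0 ⇒ 0


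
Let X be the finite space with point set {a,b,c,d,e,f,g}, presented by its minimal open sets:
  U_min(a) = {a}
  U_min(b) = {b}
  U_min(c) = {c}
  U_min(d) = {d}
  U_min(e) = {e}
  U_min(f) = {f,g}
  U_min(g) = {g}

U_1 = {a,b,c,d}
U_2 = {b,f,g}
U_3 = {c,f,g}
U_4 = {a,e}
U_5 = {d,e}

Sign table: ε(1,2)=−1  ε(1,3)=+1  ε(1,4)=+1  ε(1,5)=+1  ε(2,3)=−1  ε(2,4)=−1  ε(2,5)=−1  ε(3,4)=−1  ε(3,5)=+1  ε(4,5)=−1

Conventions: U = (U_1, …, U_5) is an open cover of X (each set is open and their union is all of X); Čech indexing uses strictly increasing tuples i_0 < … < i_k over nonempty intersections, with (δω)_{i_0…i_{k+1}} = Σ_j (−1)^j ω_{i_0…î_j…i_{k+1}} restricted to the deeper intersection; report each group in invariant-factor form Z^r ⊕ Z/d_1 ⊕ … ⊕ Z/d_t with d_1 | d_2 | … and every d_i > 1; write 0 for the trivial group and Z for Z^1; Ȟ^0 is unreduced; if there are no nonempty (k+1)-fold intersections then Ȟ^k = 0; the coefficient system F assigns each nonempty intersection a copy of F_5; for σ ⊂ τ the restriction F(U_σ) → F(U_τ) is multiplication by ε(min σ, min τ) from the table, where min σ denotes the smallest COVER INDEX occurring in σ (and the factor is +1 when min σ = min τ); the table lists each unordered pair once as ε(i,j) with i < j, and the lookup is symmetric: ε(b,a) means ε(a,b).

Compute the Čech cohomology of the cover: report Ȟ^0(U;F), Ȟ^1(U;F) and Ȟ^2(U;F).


Ȟ^0 ≅ 0, Ȟ^1 ≅ Z/5 and Ȟ^2 ≅ 0

nonempty overlaps:
  U12={b} U13={c} U14={a} U15={d} U23={f,g} U45={e}
C dims 5,6; δ0: rk_F5 5
degree 0: 5−5−0 = 0 → Ȟ^0 ≅ 0
degree 1: 6−0−5 = 1 → Ȟ^1 ≅ Z/5
degree 2: 0−0−0 = 0 → Ȟ^2 ≅ 0


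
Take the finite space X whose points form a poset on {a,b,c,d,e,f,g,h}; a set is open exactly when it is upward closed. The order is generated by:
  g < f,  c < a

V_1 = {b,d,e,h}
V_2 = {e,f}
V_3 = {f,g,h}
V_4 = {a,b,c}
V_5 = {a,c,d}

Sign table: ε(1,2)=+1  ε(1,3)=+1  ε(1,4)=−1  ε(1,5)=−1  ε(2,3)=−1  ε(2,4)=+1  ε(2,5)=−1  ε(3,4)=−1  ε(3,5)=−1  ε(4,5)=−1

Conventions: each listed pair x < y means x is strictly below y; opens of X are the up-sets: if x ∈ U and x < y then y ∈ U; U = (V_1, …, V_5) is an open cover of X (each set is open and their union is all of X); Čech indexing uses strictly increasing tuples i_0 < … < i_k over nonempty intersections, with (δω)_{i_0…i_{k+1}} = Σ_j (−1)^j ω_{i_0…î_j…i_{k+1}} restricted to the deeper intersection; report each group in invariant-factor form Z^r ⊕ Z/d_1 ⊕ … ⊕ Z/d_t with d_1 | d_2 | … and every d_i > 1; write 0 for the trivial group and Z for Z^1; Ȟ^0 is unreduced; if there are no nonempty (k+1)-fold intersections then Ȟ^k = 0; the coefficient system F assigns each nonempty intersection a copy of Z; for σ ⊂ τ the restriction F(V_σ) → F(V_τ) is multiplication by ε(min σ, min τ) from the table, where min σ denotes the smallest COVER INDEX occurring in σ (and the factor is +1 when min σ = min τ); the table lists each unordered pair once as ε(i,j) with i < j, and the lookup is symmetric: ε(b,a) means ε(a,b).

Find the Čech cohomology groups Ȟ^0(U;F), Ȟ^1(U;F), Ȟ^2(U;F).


nerve of the cover:
  V12={e} V13={h} V14={b} V15={d} V23={f} V45={a,c}
C dims 5,6; δ0: rk 5, SNF 1^4·2
Ȟ^0 = (5 − 5) − 0 = 0, so Ȟ^0 ≅ 0
Ȟ^1 = (6 − 0) − 5 = 1 plus torsion [2], so Ȟ^1 ≅ Z ⊕ Z/2
Ȟ^2 = (0 − 0) − 0 = 0, so Ȟ^2 ≅ 0

Ȟ^0(U;F) ≅ 0,  Ȟ^1(U;F) ≅ Z ⊕ Z/2,  Ȟ^2(U;F) ≅ 0


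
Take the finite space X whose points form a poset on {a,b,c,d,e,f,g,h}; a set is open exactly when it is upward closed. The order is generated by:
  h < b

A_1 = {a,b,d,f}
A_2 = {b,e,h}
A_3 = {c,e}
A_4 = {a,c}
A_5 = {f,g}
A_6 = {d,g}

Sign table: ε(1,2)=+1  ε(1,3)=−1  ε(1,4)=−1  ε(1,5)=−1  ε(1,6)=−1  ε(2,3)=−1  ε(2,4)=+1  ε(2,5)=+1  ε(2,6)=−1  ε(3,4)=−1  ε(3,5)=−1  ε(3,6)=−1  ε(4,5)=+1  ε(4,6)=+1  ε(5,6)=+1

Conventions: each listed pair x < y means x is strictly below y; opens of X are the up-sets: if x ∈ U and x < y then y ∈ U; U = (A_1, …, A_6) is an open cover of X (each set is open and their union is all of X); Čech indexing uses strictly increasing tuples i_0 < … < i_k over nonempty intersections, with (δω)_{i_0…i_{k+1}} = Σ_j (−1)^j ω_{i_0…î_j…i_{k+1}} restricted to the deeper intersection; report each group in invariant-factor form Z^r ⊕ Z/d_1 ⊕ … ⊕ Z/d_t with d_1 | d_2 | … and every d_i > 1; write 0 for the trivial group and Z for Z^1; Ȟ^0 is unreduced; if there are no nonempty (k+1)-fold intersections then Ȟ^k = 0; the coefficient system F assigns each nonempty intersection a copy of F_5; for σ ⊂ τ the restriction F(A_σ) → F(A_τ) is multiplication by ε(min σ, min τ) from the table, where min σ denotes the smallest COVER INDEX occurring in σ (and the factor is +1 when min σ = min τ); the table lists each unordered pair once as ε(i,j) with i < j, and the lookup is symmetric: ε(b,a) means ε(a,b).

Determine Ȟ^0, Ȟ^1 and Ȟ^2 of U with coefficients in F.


Ȟ^0(U;F) ≅ 0, Ȟ^1(U;F) ≅ Z/5, Ȟ^2(U;F) ≅ 0

nerve of the cover:
  A12={b} A14={a} A15={f} A16={d} A23={e} A34={c} A56={g}
C dims 6,7; δ0: rk_F5 6
Ȟ^0 = (6 − 6) − 0 = 0, so Ȟ^0 ≅ 0
Ȟ^1 = (7 − 0) − 6 = 1, so Ȟ^1 ≅ Z/5
Ȟ^2 = (0 − 0) − 0 = 0, so Ȟ^2 ≅ 0
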